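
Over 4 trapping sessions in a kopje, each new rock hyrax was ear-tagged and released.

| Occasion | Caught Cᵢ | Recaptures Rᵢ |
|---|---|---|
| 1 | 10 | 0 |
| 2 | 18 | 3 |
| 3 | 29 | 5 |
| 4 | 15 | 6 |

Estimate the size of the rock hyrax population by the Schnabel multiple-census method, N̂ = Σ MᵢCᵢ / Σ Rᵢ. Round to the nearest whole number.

Marked at large before each occasion: Mᵢ = Σⱼ<ᵢ (Cⱼ − Rⱼ) → M1=0, M2=10, M3=25, M4=49
Σ MᵢCᵢ = 0·10 + 10·18 + 25·29 + 49·15 = 0 + 180 + 725 + 735 = 1640
Σ Rᵢ = 0 + 3 + 5 + 6 = 14
N̂ = 1640 / 14 ≈ 117.1 → 117

N ≈ 117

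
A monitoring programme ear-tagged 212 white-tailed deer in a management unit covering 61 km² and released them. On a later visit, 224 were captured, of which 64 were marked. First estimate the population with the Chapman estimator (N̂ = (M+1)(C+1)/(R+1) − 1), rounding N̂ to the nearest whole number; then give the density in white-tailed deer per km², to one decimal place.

N̂ = 213·225/65 − 1 = 47925/65 − 1 ≈ 736.3 → 736
Density = N̂ / area = 736 / 61 ≈ 12.07 → 12.1 per km²

density ≈ 12.1 white-tailed deer per km²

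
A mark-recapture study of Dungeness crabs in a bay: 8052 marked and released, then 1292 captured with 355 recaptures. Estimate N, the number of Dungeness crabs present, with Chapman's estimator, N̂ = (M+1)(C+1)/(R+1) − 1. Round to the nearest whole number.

N ≈ 29,248

N̂ = (8052+1)(1292+1)/(355+1) − 1 = 8053·1293/356 − 1
= 10412529/356 − 1 ≈ 29248.7 − 1 ≈ 29247.7 → 29248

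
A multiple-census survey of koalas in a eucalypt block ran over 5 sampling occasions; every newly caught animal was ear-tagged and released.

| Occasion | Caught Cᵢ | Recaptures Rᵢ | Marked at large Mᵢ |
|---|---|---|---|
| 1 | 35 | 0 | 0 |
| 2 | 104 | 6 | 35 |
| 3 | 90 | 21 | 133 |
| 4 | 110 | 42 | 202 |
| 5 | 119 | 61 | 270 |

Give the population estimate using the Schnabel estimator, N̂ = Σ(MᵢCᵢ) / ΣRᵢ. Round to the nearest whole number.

Σ MᵢCᵢ = 0·35 + 35·104 + 133·90 + 202·110 + 270·119 = 0 + 3640 + 11970 + 22220 + 32130 = 69960
Σ Rᵢ = 0 + 6 + 21 + 42 + 61 = 130
N̂ = 69960 / 130 ≈ 538.2 → 538

N ≈ 538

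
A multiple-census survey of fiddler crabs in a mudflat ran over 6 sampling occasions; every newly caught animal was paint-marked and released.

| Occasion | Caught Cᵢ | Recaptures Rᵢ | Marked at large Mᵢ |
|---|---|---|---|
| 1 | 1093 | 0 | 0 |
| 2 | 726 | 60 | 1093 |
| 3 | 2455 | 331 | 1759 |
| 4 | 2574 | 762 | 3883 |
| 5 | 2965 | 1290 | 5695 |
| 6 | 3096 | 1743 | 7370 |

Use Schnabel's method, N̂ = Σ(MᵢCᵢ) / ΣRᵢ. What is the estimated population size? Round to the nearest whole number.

N ≈ 13,094

Σ MᵢCᵢ = 0·1093 + 1093·726 + 1759·2455 + 3883·2574 + 5695·2965 + 7370·3096 = 0 + 793518 + 4318345 + 9994842 + 16885675 + 22817520 = 54809900
Σ Rᵢ = 0 + 60 + 331 + 762 + 1290 + 1743 = 4186
N̂ = 54809900 / 4186 ≈ 13093.6 → 13094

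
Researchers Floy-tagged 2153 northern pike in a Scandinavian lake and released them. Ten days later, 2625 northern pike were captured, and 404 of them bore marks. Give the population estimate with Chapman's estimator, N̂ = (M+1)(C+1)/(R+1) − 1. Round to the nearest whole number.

N ≈ 13,965

N̂ = (2153+1)(2625+1)/(404+1) − 1 = 2154·2626/405 − 1
= 5656404/405 − 1 ≈ 13966.4 − 1 ≈ 13965.4 → 13965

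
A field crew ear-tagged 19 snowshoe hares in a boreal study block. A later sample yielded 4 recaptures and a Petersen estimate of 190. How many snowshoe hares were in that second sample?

C = 40

From N = M·C/R: C = N·R / M = 190·4 / 19 = 760 / 19 = 40.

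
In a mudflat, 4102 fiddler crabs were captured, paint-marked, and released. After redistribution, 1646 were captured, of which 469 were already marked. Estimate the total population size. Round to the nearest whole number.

N ≈ 14,396

N = (4102 × 1646) / 469 = 6751892 / 469 ≈ 14396.4 → 14396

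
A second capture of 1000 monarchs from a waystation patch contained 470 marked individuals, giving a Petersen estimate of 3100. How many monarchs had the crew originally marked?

M = 1457

From N = M·C/R: M = N·R / C = 3100·470 / 1000 = 1457000 / 1000 = 1457.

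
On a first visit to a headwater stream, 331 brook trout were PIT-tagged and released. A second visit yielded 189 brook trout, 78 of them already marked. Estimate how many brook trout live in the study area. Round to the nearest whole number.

The marked fraction in the recapture sample should equal the marked fraction in the population: 78/189 = 331/N.
N = (331 × 189) / 78 = 62559 / 78 ≈ 802.0 → 802

N ≈ 802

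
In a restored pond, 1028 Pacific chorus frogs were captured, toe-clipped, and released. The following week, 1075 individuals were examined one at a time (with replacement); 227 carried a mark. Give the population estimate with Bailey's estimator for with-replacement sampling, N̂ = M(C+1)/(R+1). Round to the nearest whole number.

N ≈ 4851

N̂ = 1028·(1075+1)/(227+1) = 1028·1076/228 = 1106128/228 ≈ 4851.4 → 4851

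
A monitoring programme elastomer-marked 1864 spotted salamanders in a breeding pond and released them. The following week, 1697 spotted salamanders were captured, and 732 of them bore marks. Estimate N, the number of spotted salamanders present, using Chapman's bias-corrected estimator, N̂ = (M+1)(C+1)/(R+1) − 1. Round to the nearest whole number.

N̂ = (1864+1)(1697+1)/(732+1) − 1 = 1865·1698/733 − 1
= 3166770/733 − 1 ≈ 4320.3 − 1 ≈ 4319.3 → 4319

N ≈ 4319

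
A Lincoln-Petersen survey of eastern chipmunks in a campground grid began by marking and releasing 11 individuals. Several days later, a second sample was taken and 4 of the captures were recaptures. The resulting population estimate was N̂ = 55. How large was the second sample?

C = 20

From N = M·C/R: C = N·R / M = 55·4 / 11 = 220 / 11 = 20.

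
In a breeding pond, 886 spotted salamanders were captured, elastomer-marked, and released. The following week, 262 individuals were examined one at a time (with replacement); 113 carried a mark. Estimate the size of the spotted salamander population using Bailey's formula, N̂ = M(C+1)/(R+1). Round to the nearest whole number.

N̂ = 886·(262+1)/(113+1) = 886·263/114 = 233018/114 ≈ 2044.0 → 2044

N ≈ 2044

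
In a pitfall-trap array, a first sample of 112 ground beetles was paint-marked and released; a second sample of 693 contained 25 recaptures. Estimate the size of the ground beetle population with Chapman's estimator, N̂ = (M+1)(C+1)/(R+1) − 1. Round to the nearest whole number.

N̂ = (112+1)(693+1)/(25+1) − 1 = 113·694/26 − 1
= 78422/26 − 1 ≈ 3016.2 − 1 ≈ 3015.2 → 3015

N ≈ 3015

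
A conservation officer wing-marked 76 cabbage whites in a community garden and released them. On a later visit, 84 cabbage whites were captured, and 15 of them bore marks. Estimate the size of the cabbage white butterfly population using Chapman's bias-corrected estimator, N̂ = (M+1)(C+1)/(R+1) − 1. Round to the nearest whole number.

N̂ = (76+1)(84+1)/(15+1) − 1 = 77·85/16 − 1
= 6545/16 − 1 ≈ 409.1 − 1 ≈ 408.1 → 408

N ≈ 408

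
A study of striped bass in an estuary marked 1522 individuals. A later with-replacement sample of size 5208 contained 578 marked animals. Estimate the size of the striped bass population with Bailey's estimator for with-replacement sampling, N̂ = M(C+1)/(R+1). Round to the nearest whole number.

N̂ = 1522·(5208+1)/(578+1) = 1522·5209/579 = 7928098/579 ≈ 13692.7 → 13693

N ≈ 13,693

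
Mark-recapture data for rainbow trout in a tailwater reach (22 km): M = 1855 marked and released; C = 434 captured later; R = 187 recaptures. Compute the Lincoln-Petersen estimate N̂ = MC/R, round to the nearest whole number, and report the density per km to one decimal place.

N̂ = 1855·434/187 = 805070/187 ≈ 4305.2 → 4305
Density = N̂ / area = 4305 / 22 ≈ 195.68 → 195.7 per km

density ≈ 195.7 rainbow trout per km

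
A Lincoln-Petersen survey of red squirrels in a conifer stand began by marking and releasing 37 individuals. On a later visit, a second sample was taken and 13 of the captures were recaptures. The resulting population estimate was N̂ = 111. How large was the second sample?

C = 39

From N = M·C/R: C = N·R / M = 111·13 / 37 = 1443 / 37 = 39.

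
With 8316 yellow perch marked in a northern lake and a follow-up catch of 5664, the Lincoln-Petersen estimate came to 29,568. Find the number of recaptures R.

From N = M·C/R: R = M·C / N = 8316·5664 / 29568 = 47101824 / 29568 = 1593.

R = 1593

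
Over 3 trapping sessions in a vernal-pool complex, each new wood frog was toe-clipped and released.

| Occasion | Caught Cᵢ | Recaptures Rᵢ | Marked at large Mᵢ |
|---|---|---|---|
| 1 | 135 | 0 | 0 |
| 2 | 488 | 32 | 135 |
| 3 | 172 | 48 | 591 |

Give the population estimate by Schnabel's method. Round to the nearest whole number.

N ≈ 2094

Σ MᵢCᵢ = 0·135 + 135·488 + 591·172 = 0 + 65880 + 101652 = 167532
Σ Rᵢ = 0 + 32 + 48 = 80
N̂ = 167532 / 80 ≈ 2094.2 → 2094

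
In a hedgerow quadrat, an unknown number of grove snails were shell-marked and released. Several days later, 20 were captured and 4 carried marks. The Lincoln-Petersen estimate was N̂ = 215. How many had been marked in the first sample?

M = 43

From N = M·C/R: M = N·R / C = 215·4 / 20 = 860 / 20 = 43.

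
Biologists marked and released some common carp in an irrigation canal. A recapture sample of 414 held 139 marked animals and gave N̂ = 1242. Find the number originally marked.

From N = M·C/R: M = N·R / C = 1242·139 / 414 = 172638 / 414 = 417.

M = 417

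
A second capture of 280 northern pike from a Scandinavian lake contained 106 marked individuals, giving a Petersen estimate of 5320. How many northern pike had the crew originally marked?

M = 2014

From N = M·C/R: M = N·R / C = 5320·106 / 280 = 563920 / 280 = 2014.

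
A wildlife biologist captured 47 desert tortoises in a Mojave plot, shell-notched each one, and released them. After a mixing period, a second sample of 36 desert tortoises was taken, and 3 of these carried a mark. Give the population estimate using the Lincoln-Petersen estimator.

N = 564

Lincoln-Petersen assumes M/N = R/C, so N = M·C / R.
N = (47 × 36) / 3 = 1692 / 3 = 564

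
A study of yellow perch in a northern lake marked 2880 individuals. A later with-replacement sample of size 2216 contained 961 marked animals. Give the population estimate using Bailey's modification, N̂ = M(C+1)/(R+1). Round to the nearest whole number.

N̂ = 2880·(2216+1)/(961+1) = 2880·2217/962 = 6384960/962 ≈ 6637.2 → 6637

N ≈ 6637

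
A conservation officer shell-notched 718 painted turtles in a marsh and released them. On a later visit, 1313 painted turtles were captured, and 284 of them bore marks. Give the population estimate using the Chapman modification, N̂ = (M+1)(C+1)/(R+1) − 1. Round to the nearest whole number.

N ≈ 3314

N̂ = (718+1)(1313+1)/(284+1) − 1 = 719·1314/285 − 1
= 944766/285 − 1 ≈ 3315.0 − 1 ≈ 3314.0 → 3314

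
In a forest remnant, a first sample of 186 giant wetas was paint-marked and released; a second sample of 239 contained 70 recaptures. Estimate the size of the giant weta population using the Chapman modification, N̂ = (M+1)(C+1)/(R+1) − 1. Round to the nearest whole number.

N̂ = (186+1)(239+1)/(70+1) − 1 = 187·240/71 − 1
= 44880/71 − 1 ≈ 632.1 − 1 ≈ 631.1 → 631

N ≈ 631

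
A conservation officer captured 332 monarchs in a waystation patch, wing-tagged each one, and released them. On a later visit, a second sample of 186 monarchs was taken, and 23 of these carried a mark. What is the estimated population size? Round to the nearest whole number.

N ≈ 2685

Lincoln-Petersen assumes M/N = R/C, so N = M·C / R.
N = (332 × 186) / 23 = 61752 / 23 ≈ 2684.9 → 2685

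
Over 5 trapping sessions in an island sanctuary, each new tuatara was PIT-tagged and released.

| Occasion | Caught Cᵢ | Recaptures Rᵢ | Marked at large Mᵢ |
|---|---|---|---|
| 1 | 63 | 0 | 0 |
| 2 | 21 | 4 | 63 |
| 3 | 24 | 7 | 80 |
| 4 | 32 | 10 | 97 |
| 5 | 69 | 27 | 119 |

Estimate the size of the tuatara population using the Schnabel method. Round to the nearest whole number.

Σ MᵢCᵢ = 0·63 + 63·21 + 80·24 + 97·32 + 119·69 = 0 + 1323 + 1920 + 3104 + 8211 = 14558
Σ Rᵢ = 0 + 4 + 7 + 10 + 27 = 48
N̂ = 14558 / 48 ≈ 303.3 → 303

N ≈ 303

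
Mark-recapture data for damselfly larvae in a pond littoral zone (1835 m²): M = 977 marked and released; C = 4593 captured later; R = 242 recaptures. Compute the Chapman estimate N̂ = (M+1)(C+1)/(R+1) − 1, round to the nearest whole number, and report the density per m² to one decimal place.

N̂ = 978·4594/243 − 1 = 4492932/243 − 1 ≈ 18488.4 → 18488
Density = N̂ / area = 18488 / 1835 ≈ 10.08 → 10.1 per m²

density ≈ 10.1 damselfly larvae per m²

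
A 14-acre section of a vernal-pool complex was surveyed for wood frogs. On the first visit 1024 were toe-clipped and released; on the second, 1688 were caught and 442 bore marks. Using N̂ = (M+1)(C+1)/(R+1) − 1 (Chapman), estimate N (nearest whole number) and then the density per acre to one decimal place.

N̂ = 1025·1689/443 − 1 = 1731225/443 − 1 ≈ 3907.0 → 3907
Density = N̂ / area = 3907 / 14 ≈ 279.07 → 279.1 per acre

density ≈ 279.1 wood frogs per acre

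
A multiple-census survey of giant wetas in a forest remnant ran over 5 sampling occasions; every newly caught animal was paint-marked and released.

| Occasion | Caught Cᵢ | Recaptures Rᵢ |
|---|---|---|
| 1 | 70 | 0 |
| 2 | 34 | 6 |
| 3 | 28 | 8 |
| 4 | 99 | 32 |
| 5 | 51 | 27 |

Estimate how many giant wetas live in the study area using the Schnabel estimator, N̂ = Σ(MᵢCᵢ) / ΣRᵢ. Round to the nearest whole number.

Marked at large before each occasion: Mᵢ = Σⱼ<ᵢ (Cⱼ − Rⱼ) → M1=0, M2=70, M3=98, M4=118, M5=185
Σ MᵢCᵢ = 0·70 + 70·34 + 98·28 + 118·99 + 185·51 = 0 + 2380 + 2744 + 11682 + 9435 = 26241
Σ Rᵢ = 0 + 6 + 8 + 32 + 27 = 73
N̂ = 26241 / 73 ≈ 359.47 → 359

N ≈ 359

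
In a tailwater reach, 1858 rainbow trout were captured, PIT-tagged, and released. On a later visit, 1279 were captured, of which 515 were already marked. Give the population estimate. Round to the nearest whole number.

If marked individuals mix randomly, R/C ≈ M/N, giving N ≈ M·C/R.
N = (1858 × 1279) / 515 = 2376382 / 515 ≈ 4614.3 → 4614

N ≈ 4614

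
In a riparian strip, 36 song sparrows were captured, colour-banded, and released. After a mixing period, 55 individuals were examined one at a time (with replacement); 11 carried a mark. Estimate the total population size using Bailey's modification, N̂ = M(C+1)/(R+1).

N = 168

N̂ = 36·(55+1)/(11+1) = 36·56/12 = 2016/12 = 168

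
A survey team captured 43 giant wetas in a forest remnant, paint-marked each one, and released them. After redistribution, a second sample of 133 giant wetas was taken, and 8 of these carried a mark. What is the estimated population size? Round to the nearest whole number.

N ≈ 715

If marked individuals mix randomly, R/C ≈ M/N, giving N ≈ M·C/R.
N = (43 × 133) / 8 = 5719 / 8 ≈ 714.9 → 715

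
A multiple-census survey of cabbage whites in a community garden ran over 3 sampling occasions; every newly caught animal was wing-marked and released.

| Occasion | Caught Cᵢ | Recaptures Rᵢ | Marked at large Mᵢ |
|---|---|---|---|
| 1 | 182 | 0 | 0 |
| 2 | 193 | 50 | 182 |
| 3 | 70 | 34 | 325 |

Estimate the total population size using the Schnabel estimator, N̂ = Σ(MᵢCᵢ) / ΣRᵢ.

Σ MᵢCᵢ = 0·182 + 182·193 + 325·70 = 0 + 35126 + 22750 = 57876
Σ Rᵢ = 0 + 50 + 34 = 84
N̂ = 57876 / 84 = 689

N = 689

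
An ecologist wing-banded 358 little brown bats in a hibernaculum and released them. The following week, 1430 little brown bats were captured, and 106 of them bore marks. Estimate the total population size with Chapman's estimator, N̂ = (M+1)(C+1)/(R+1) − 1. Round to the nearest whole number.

N̂ = (358+1)(1430+1)/(106+1) − 1 = 359·1431/107 − 1
= 513729/107 − 1 ≈ 4801.2 − 1 ≈ 4800.2 → 4800

N ≈ 4800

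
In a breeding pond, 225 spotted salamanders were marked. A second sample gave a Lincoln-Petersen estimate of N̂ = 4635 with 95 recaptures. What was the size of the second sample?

C = 1957

From N = M·C/R: C = N·R / M = 4635·95 / 225 = 440325 / 225 = 1957.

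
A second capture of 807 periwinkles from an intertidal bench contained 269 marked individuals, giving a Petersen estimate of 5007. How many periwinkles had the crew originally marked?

From N = M·C/R: M = N·R / C = 5007·269 / 807 = 1346883 / 807 = 1669.

M = 1669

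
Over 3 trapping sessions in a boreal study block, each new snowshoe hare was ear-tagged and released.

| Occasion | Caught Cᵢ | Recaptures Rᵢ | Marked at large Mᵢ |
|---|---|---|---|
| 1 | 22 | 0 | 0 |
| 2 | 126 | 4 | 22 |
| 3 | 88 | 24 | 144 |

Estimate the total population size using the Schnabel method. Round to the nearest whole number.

Σ MᵢCᵢ = 0·22 + 22·126 + 144·88 = 0 + 2772 + 12672 = 15444
Σ Rᵢ = 0 + 4 + 24 = 28
N̂ = 15444 / 28 ≈ 551.6 → 552

N ≈ 552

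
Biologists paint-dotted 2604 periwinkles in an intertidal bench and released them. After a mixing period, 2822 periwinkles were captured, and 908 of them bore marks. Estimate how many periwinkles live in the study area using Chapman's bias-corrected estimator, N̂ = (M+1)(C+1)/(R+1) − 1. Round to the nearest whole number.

N ≈ 8089

N̂ = (2604+1)(2822+1)/(908+1) − 1 = 2605·2823/909 − 1
= 7353915/909 − 1 ≈ 8090.1 − 1 ≈ 8089.1 → 8089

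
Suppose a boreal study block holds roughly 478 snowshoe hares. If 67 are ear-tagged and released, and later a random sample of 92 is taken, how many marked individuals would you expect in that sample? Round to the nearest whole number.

The marked fraction of the population is 67/478, so in a sample of 92 expect C·(M/N) marked.
E[R] = 67 × 92 / 478 = 6164 / 478 ≈ 12.9 → 13

expected recaptures ≈ 13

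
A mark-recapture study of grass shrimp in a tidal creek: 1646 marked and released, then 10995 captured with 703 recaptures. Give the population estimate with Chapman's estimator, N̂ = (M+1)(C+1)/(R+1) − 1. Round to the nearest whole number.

N̂ = (1646+1)(10995+1)/(703+1) − 1 = 1647·10996/704 − 1
= 18110412/704 − 1 ≈ 25725.0 − 1 ≈ 25724.0 → 25724

N ≈ 25,724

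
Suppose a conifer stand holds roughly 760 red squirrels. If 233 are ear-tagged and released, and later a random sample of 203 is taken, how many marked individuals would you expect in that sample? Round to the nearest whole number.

Expected recaptures E[R] = M·C / N.
E[R] = 233 × 203 / 760 = 47299 / 760 ≈ 62.2 → 62

expected recaptures ≈ 62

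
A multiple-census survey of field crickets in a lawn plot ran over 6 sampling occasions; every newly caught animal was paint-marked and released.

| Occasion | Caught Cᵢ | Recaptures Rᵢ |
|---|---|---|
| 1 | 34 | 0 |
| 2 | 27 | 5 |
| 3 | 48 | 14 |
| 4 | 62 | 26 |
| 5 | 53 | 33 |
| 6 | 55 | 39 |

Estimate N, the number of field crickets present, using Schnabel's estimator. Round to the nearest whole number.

N ≈ 204

Marked at large before each occasion: Mᵢ = Σⱼ<ᵢ (Cⱼ − Rⱼ) → M1=0, M2=34, M3=56, M4=90, M5=126, M6=146
Σ MᵢCᵢ = 0·34 + 34·27 + 56·48 + 90·62 + 126·53 + 146·55 = 0 + 918 + 2688 + 5580 + 6678 + 8030 = 23894
Σ Rᵢ = 0 + 5 + 14 + 26 + 33 + 39 = 117
N̂ = 23894 / 117 ≈ 204.2 → 204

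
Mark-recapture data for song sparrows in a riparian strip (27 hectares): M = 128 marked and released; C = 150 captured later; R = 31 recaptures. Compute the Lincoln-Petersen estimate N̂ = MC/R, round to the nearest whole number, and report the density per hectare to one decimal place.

N̂ = 128·150/31 = 19200/31 ≈ 619.4 → 619
Density = N̂ / area = 619 / 27 ≈ 22.93 → 22.9 per hectare

density ≈ 22.9 song sparrows per hectare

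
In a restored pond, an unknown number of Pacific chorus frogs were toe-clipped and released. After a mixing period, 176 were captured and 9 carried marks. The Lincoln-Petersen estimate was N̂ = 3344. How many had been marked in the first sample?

M = 171

From N = M·C/R: M = N·R / C = 3344·9 / 176 = 30096 / 176 = 171.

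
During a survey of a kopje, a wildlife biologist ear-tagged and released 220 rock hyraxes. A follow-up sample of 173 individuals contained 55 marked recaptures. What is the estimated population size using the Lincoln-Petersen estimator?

N = (220 × 173) / 55 = 38060 / 55 = 692

N = 692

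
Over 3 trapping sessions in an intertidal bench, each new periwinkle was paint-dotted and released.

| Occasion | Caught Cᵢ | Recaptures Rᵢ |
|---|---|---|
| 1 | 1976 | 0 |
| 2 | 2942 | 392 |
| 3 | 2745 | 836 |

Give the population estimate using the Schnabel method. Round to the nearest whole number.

Marked at large before each occasion: Mᵢ = Σⱼ<ᵢ (Cⱼ − Rⱼ) → M1=0, M2=1976, M3=4526
Σ MᵢCᵢ = 0·1976 + 1976·2942 + 4526·2745 = 0 + 5813392 + 12423870 = 18237262
Σ Rᵢ = 0 + 392 + 836 = 1228
N̂ = 18237262 / 1228 ≈ 14851.2 → 14851

N ≈ 14,851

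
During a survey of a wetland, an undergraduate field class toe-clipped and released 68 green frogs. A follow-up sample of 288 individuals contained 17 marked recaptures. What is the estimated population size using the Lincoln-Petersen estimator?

The marked fraction in the recapture sample should equal the marked fraction in the population: 17/288 = 68/N.
N = (68 × 288) / 17 = 19584 / 17 = 1152

N = 1152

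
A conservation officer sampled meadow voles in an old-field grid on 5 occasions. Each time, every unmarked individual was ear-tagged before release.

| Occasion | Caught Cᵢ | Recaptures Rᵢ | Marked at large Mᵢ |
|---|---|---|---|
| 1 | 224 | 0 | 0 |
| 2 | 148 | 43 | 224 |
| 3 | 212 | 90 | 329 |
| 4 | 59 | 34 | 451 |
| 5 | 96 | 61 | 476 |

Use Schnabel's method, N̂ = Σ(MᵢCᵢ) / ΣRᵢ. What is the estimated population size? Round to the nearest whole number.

N ≈ 768

Σ MᵢCᵢ = 0·224 + 224·148 + 329·212 + 451·59 + 476·96 = 0 + 33152 + 69748 + 26609 + 45696 = 175205
Σ Rᵢ = 0 + 43 + 90 + 34 + 61 = 228
N̂ = 175205 / 228 ≈ 768.4 → 768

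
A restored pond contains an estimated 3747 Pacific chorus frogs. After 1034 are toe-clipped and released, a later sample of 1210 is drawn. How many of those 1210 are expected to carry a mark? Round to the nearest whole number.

The marked fraction of the population is 1034/3747, so in a sample of 1210 expect C·(M/N) marked.
E[R] = 1034 × 1210 / 3747 = 1251140 / 3747 ≈ 333.9 → 334

expected recaptures ≈ 334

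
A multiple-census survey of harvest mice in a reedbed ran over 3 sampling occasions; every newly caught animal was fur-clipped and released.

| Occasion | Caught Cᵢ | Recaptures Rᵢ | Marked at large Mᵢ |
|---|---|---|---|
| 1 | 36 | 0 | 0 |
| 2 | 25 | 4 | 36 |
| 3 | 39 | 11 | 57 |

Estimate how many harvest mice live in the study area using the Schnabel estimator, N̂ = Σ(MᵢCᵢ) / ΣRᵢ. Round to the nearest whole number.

Σ MᵢCᵢ = 0·36 + 36·25 + 57·39 = 0 + 900 + 2223 = 3123
Σ Rᵢ = 0 + 4 + 11 = 15
N̂ = 3123 / 15 ≈ 208.2 → 208

N ≈ 208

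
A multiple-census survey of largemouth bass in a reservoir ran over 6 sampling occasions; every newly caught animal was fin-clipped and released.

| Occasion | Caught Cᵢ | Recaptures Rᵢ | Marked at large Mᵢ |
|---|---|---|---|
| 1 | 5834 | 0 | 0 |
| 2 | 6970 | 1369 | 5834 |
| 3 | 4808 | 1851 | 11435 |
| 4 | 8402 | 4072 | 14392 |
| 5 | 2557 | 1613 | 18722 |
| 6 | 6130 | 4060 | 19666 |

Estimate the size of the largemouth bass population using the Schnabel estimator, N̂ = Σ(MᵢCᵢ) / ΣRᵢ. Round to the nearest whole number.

Σ MᵢCᵢ = 0·5834 + 5834·6970 + 11435·4808 + 14392·8402 + 18722·2557 + 19666·6130 = 0 + 40662980 + 54979480 + 120921584 + 47872154 + 120552580 = 384988778
Σ Rᵢ = 0 + 1369 + 1851 + 4072 + 1613 + 4060 = 12965
N̂ = 384988778 / 12965 ≈ 29694.47 → 29694

N ≈ 29,694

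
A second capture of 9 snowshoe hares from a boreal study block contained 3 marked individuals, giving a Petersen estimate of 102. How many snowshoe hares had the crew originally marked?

From N = M·C/R: M = N·R / C = 102·3 / 9 = 306 / 9 = 34.

M = 34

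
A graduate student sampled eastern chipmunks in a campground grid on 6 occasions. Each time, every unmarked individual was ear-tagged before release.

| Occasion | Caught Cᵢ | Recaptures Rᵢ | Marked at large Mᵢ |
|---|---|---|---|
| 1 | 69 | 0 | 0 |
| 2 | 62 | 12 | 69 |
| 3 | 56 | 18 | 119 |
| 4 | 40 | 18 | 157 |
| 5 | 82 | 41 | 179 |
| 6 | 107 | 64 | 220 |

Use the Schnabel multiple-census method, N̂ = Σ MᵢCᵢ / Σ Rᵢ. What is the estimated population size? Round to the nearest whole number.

N ≈ 362

Σ MᵢCᵢ = 0·69 + 69·62 + 119·56 + 157·40 + 179·82 + 220·107 = 0 + 4278 + 6664 + 6280 + 14678 + 23540 = 55440
Σ Rᵢ = 0 + 12 + 18 + 18 + 41 + 64 = 153
N̂ = 55440 / 153 ≈ 362.4 → 362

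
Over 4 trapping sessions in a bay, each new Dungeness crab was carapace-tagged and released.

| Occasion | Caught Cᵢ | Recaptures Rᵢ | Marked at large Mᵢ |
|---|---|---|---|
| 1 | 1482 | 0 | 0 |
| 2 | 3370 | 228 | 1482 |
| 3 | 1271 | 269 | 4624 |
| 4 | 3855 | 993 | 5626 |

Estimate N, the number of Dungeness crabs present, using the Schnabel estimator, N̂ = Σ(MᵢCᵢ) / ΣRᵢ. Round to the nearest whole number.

N ≈ 21,852

Σ MᵢCᵢ = 0·1482 + 1482·3370 + 4624·1271 + 5626·3855 = 0 + 4994340 + 5877104 + 21688230 = 32559674
Σ Rᵢ = 0 + 228 + 269 + 993 = 1490
N̂ = 32559674 / 1490 ≈ 21852.1 → 21852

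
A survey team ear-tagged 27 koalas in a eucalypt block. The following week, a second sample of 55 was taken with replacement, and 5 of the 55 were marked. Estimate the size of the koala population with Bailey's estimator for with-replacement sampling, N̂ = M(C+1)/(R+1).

N = 252

N̂ = 27·(55+1)/(5+1) = 27·56/6 = 1512/6 = 252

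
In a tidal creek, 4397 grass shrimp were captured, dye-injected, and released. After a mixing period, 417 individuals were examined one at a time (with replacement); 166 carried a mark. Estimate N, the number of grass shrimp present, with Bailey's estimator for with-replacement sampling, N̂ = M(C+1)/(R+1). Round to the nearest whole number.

N̂ = 4397·(417+1)/(166+1) = 4397·418/167 = 1837946/167 ≈ 11005.7 → 11006

N ≈ 11,006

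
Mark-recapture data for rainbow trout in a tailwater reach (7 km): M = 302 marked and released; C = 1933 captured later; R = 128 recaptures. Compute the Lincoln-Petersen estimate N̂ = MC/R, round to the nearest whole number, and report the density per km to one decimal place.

N̂ = 302·1933/128 = 583766/128 ≈ 4560.7 → 4561
Density = N̂ / area = 4561 / 7 ≈ 651.57 → 651.6 per km

density ≈ 651.6 rainbow trout per km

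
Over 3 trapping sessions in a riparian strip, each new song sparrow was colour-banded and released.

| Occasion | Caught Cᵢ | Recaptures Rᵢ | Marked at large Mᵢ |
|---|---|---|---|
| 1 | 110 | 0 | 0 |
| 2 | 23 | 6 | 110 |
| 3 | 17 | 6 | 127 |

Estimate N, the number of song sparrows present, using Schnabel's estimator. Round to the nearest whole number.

N ≈ 391

Σ MᵢCᵢ = 0·110 + 110·23 + 127·17 = 0 + 2530 + 2159 = 4689
Σ Rᵢ = 0 + 6 + 6 = 12
N̂ = 4689 / 12 ≈ 390.8 → 391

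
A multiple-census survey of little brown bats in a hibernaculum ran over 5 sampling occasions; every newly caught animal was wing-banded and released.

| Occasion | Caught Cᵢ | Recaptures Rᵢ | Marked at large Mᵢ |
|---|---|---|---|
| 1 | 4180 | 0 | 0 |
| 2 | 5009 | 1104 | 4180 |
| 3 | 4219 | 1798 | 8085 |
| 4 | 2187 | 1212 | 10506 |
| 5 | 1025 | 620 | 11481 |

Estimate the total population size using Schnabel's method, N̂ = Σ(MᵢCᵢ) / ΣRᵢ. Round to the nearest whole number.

Σ MᵢCᵢ = 0·4180 + 4180·5009 + 8085·4219 + 10506·2187 + 11481·1025 = 0 + 20937620 + 34110615 + 22976622 + 11768025 = 89792882
Σ Rᵢ = 0 + 1104 + 1798 + 1212 + 620 = 4734
N̂ = 89792882 / 4734 ≈ 18967.7 → 18968

N ≈ 18,968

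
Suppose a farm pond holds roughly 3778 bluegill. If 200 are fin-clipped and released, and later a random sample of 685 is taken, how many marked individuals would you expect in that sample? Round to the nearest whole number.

The marked fraction of the population is 200/3778, so in a sample of 685 expect C·(M/N) marked.
E[R] = 200 × 685 / 3778 = 137000 / 3778 ≈ 36.3 → 36

expected recaptures ≈ 36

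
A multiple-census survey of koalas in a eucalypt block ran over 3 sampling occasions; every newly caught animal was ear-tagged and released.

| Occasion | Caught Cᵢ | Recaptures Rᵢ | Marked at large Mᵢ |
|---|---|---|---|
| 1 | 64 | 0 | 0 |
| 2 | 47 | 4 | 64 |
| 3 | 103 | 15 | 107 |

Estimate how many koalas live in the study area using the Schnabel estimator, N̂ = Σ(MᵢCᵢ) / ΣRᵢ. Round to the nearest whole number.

Σ MᵢCᵢ = 0·64 + 64·47 + 107·103 = 0 + 3008 + 11021 = 14029
Σ Rᵢ = 0 + 4 + 15 = 19
N̂ = 14029 / 19 ≈ 738.4 → 738

N ≈ 738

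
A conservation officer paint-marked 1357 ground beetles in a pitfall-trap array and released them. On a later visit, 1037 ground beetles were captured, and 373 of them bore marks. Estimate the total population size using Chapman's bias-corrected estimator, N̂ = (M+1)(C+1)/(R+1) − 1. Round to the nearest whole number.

N ≈ 3768

N̂ = (1357+1)(1037+1)/(373+1) − 1 = 1358·1038/374 − 1
= 1409604/374 − 1 ≈ 3769.0 − 1 ≈ 3768.0 → 3768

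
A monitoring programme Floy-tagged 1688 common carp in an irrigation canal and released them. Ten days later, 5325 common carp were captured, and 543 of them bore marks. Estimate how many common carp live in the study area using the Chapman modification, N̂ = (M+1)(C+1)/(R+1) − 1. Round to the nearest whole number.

N̂ = (1688+1)(5325+1)/(543+1) − 1 = 1689·5326/544 − 1
= 8995614/544 − 1 ≈ 16536.1 − 1 ≈ 16535.1 → 16535

N ≈ 16,535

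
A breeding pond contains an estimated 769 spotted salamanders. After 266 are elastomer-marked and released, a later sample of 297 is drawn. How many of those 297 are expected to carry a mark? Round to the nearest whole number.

The marked fraction of the population is 266/769, so in a sample of 297 expect C·(M/N) marked.
E[R] = 266 × 297 / 769 = 79002 / 769 ≈ 102.7 → 103

expected recaptures ≈ 103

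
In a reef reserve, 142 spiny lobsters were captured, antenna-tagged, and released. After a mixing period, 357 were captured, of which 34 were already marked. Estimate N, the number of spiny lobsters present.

N = (142 × 357) / 34 = 50694 / 34 = 1491

N = 1491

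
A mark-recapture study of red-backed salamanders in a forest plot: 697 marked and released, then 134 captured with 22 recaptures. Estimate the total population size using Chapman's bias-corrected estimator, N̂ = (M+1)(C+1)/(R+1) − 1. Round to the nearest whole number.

N̂ = (697+1)(134+1)/(22+1) − 1 = 698·135/23 − 1
= 94230/23 − 1 ≈ 4097.0 − 1 ≈ 4096.0 → 4096

N ≈ 4096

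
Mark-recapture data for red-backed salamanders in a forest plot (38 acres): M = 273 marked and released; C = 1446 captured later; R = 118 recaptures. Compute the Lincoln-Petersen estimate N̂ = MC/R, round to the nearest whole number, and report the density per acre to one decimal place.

N̂ = 273·1446/118 = 394758/118 ≈ 3345.4 → 3345
Density = N̂ / area = 3345 / 38 ≈ 88.03 → 88.0 per acre

density ≈ 88.0 red-backed salamanders per acre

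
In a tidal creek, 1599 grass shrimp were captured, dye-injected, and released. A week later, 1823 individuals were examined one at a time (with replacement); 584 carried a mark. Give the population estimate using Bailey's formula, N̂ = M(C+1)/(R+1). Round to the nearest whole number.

N̂ = 1599·(1823+1)/(584+1) = 1599·1824/585 = 2916576/585 ≈ 4985.6 → 4986

N ≈ 4986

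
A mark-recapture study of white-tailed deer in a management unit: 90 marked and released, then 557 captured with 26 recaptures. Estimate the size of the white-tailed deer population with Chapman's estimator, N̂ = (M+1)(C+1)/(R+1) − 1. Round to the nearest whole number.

N ≈ 1880

N̂ = (90+1)(557+1)/(26+1) − 1 = 91·558/27 − 1
= 50778/27 − 1 ≈ 1880.7 − 1 ≈ 1879.7 → 1880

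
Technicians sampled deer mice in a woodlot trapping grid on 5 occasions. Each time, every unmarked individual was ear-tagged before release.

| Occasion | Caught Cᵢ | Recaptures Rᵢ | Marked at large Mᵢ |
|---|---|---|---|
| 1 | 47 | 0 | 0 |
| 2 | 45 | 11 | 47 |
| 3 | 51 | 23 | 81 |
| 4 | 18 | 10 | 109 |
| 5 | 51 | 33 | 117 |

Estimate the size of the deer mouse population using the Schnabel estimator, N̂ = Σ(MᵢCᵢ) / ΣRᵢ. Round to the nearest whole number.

N ≈ 184

Σ MᵢCᵢ = 0·47 + 47·45 + 81·51 + 109·18 + 117·51 = 0 + 2115 + 4131 + 1962 + 5967 = 14175
Σ Rᵢ = 0 + 11 + 23 + 10 + 33 = 77
N̂ = 14175 / 77 ≈ 184.1 → 184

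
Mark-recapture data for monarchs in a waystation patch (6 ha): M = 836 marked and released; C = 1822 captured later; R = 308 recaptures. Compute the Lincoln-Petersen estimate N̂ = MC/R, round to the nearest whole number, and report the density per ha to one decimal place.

N̂ = 836·1822/308 = 1523192/308 ≈ 4945.4 → 4945
Density = N̂ / area = 4945 / 6 ≈ 824.17 → 824.2 per ha

density ≈ 824.2 monarchs per ha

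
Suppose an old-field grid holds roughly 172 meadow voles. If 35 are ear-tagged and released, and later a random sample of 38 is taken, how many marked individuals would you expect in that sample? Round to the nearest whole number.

Expected recaptures E[R] = M·C / N.
E[R] = 35 × 38 / 172 = 1330 / 172 ≈ 7.7 → 8

expected recaptures ≈ 8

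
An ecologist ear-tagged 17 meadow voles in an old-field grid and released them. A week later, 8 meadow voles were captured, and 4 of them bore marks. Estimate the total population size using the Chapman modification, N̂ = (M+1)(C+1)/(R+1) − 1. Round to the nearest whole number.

N̂ = (17+1)(8+1)/(4+1) − 1 = 18·9/5 − 1
= 162/5 − 1 ≈ 32.4 − 1 ≈ 31.4 → 31

N ≈ 31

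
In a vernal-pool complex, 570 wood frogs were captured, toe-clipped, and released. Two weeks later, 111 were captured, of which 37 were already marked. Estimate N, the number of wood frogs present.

N = 1710

N = (570 × 111) / 37 = 63270 / 37 = 1710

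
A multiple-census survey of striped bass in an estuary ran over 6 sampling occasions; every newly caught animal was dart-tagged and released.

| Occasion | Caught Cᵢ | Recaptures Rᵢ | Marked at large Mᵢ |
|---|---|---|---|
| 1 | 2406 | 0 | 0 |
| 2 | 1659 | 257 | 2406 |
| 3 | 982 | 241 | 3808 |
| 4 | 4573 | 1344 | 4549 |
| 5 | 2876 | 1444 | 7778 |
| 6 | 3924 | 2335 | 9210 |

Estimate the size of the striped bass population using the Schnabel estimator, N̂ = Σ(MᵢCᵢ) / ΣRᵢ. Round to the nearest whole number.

Σ MᵢCᵢ = 0·2406 + 2406·1659 + 3808·982 + 4549·4573 + 7778·2876 + 9210·3924 = 0 + 3991554 + 3739456 + 20802577 + 22369528 + 36140040 = 87043155
Σ Rᵢ = 0 + 257 + 241 + 1344 + 1444 + 2335 = 5621
N̂ = 87043155 / 5621 ≈ 15485.4 → 15485

N ≈ 15,485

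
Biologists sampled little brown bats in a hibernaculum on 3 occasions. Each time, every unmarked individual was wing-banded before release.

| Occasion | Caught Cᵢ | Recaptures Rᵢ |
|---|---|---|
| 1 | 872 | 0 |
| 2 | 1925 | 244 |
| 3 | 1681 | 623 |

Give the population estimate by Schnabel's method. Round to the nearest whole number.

Marked at large before each occasion: Mᵢ = Σⱼ<ᵢ (Cⱼ − Rⱼ) → M1=0, M2=872, M3=2553
Σ MᵢCᵢ = 0·872 + 872·1925 + 2553·1681 = 0 + 1678600 + 4291593 = 5970193
Σ Rᵢ = 0 + 244 + 623 = 867
N̂ = 5970193 / 867 ≈ 6886.0 → 6886

N ≈ 6886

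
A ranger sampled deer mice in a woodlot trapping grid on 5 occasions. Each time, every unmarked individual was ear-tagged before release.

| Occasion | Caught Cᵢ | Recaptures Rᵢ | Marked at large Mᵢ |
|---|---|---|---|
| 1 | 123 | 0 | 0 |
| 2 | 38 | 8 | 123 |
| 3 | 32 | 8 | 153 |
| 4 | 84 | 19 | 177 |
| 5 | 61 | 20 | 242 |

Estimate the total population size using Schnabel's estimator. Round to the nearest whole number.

N ≈ 713

Σ MᵢCᵢ = 0·123 + 123·38 + 153·32 + 177·84 + 242·61 = 0 + 4674 + 4896 + 14868 + 14762 = 39200
Σ Rᵢ = 0 + 8 + 8 + 19 + 20 = 55
N̂ = 39200 / 55 ≈ 712.7 → 713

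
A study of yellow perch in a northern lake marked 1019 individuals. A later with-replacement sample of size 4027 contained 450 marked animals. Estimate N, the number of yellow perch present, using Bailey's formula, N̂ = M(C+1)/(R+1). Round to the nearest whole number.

N ≈ 9101

N̂ = 1019·(4027+1)/(450+1) = 1019·4028/451 = 4104532/451 ≈ 9101.0 → 9101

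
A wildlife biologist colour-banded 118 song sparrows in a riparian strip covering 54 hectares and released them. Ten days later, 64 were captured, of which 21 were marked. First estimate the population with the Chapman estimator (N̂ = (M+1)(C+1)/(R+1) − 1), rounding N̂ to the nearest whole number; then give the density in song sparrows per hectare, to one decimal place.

N̂ = 119·65/22 − 1 = 7735/22 − 1 ≈ 350.6 → 351
Density = N̂ / area = 351 / 54 ≈ 6.50 → 6.5 per hectare

density ≈ 6.5 song sparrows per hectare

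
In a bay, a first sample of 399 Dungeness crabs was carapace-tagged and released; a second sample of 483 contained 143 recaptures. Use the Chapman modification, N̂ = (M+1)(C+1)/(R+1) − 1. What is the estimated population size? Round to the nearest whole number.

N̂ = (399+1)(483+1)/(143+1) − 1 = 400·484/144 − 1
= 193600/144 − 1 ≈ 1344.4 − 1 ≈ 1343.4 → 1343

N ≈ 1343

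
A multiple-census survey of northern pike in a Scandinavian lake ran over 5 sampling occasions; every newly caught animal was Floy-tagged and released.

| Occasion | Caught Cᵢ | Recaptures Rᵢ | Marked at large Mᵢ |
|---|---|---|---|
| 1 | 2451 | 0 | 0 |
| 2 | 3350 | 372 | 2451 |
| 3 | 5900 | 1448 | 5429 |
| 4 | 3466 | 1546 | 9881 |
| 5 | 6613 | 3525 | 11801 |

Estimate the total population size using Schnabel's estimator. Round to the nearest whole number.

N ≈ 22,135

Σ MᵢCᵢ = 0·2451 + 2451·3350 + 5429·5900 + 9881·3466 + 11801·6613 = 0 + 8210850 + 32031100 + 34247546 + 78040013 = 152529509
Σ Rᵢ = 0 + 372 + 1448 + 1546 + 3525 = 6891
N̂ = 152529509 / 6891 ≈ 22134.6 → 22135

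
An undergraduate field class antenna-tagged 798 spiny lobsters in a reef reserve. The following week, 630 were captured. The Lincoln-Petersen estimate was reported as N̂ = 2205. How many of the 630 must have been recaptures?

R = 228

From N = M·C/R: R = M·C / N = 798·630 / 2205 = 502740 / 2205 = 228.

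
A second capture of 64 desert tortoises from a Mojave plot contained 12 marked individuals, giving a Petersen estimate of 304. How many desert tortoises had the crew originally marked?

From N = M·C/R: M = N·R / C = 304·12 / 64 = 3648 / 64 = 57.

M = 57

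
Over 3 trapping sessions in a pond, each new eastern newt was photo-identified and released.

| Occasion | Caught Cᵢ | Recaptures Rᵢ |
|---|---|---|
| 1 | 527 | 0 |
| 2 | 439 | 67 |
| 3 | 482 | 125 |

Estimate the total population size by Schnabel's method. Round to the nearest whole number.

Marked at large before each occasion: Mᵢ = Σⱼ<ᵢ (Cⱼ − Rⱼ) → M1=0, M2=527, M3=899
Σ MᵢCᵢ = 0·527 + 527·439 + 899·482 = 0 + 231353 + 433318 = 664671
Σ Rᵢ = 0 + 67 + 125 = 192
N̂ = 664671 / 192 ≈ 3461.8 → 3462

N ≈ 3462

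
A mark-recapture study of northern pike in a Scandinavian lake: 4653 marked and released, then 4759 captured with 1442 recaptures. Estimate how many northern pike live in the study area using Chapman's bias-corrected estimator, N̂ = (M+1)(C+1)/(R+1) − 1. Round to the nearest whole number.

N̂ = (4653+1)(4759+1)/(1442+1) − 1 = 4654·4760/1443 − 1
= 22153040/1443 − 1 ≈ 15352.1 − 1 ≈ 15351.1 → 15351

N ≈ 15,351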